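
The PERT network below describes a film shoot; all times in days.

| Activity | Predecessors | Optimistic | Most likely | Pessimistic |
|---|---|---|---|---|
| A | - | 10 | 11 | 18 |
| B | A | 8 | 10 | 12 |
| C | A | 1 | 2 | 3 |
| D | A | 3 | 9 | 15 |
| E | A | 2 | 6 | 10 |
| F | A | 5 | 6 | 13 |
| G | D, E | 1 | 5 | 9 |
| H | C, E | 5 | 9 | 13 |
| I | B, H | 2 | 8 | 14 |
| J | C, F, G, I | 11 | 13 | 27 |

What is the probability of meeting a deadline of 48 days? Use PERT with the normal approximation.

0.311

te_A = (10 + 4·11 + 18)/6 = 72/6 = 12; σ²_A = ((18−10)/6)² = 1.778
te_B = (8 + 4·10 + 12)/6 = 60/6 = 10; σ²_B = ((12−8)/6)² = 0.444
te_C = (1 + 4·2 + 3)/6 = 12/6 = 2; σ²_C = ((3−1)/6)² = 0.111
te_D = (3 + 4·9 + 15)/6 = 54/6 = 9; σ²_D = ((15−3)/6)² = 4.000
te_E = (2 + 4·6 + 10)/6 = 36/6 = 6; σ²_E = ((10−2)/6)² = 1.778
te_F = (5 + 4·6 + 13)/6 = 42/6 = 7; σ²_F = ((13−5)/6)² = 1.778
te_G = (1 + 4·5 + 9)/6 = 30/6 = 5; σ²_G = ((9−1)/6)² = 1.778
te_H = (5 + 4·9 + 13)/6 = 54/6 = 9; σ²_H = ((13−5)/6)² = 1.778
te_I = (2 + 4·8 + 14)/6 = 48/6 = 8; σ²_I = ((14−2)/6)² = 4.000
te_J = (11 + 4·13 + 27)/6 = 90/6 = 15; σ²_J = ((27−11)/6)² = 7.111

Forward pass:
ES_A = 0; EF_A = 12
ES_B = 12; EF_B = 12+10 = 22
ES_C = 12; EF_C = 12+2 = 14
ES_D = 12; EF_D = 12+9 = 21
ES_E = 12; EF_E = 12+6 = 18
ES_F = 12; EF_F = 12+7 = 19
ES_G = max(EF_D=21, EF_E=18) = 21; EF_G = 21+5 = 26
ES_H = max(EF_C=14, EF_E=18) = 18; EF_H = 18+9 = 27
ES_I = max(EF_B=22, EF_H=27) = 27; EF_I = 27+8 = 35
ES_J = max(EF_C=14, EF_F=19, EF_G=26, EF_I=35) = 35; EF_J = 35+15 = 50
Expected project duration μ = 50 days. Critical path: A → E → H → I → J.

Variance along critical path = 1.778 + 1.778 + 1.778 + 4.000 + 7.111 = 16.444; σ = √16.444 = 4.055 days.
Z = (48 − 50) / 4.055 = -0.493
P(T ≤ 48) = Φ(-0.493) ≈ 0.311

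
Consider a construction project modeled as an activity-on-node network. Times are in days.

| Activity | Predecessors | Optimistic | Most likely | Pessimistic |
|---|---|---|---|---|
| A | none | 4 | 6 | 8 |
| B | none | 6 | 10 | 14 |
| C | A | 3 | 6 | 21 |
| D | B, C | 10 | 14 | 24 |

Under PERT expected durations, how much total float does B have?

4 days

te_A = (4 + 4·6 + 8)/6 = 36/6 = 6
te_B = (6 + 4·10 + 14)/6 = 60/6 = 10
te_C = (3 + 4·6 + 21)/6 = 48/6 = 8
te_D = (10 + 4·14 + 24)/6 = 90/6 = 15

Forward pass:
ES_A = 0; EF_A = 6
ES_B = 0; EF_B = 10
ES_C = 6; EF_C = 6+8 = 14
ES_D = max(EF_B=10, EF_C=14) = 14; EF_D = 14+15 = 29
Expected project duration μ = 29 days. Critical path: A → C → D.

Backward pass:
LF_D = 29; LS_D = 29−15 = 14
LF_C = LS_D = 14; LS_C = 14−8 = 6
LF_B = LS_D = 14; LS_B = 14−10 = 4
LF_A = LS_C = 6; LS_A = 6−6 = 0
Slack_B = LS_B − ES_B = 4 − 0 = 4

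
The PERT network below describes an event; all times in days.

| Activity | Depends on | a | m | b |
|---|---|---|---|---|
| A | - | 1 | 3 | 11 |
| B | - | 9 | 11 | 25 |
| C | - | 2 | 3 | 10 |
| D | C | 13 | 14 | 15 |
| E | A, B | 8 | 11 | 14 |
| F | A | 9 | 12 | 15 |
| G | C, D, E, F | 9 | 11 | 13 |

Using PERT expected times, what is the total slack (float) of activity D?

6 days

te_A = (1 + 4·3 + 11)/6 = 24/6 = 4
te_B = (9 + 4·11 + 25)/6 = 78/6 = 13
te_C = (2 + 4·3 + 10)/6 = 24/6 = 4
te_D = (13 + 4·14 + 15)/6 = 84/6 = 14
te_E = (8 + 4·11 + 14)/6 = 66/6 = 11
te_F = (9 + 4·12 + 15)/6 = 72/6 = 12
te_G = (9 + 4·11 + 13)/6 = 66/6 = 11

Forward pass:
ES_A = 0; EF_A = 4
ES_B = 0; EF_B = 13
ES_C = 0; EF_C = 4
ES_D = 4; EF_D = 4+14 = 18
ES_E = max(EF_A=4, EF_B=13) = 13; EF_E = 13+11 = 24
ES_F = 4; EF_F = 4+12 = 16
ES_G = max(EF_C=4, EF_D=18, EF_E=24, EF_F=16) = 24; EF_G = 24+11 = 35
Expected project duration μ = 35 days. Critical path: B → E → G.

Backward pass:
LF_G = 35; LS_G = 35−11 = 24
LF_F = LS_G = 24; LS_F = 24−12 = 12
LF_E = LS_G = 24; LS_E = 24−11 = 13
LF_D = LS_G = 24; LS_D = 24−14 = 10
LF_C = min(LS_D=10, LS_G=24) = 10; LS_C = 10−4 = 6
LF_B = LS_E = 13; LS_B = 13−13 = 0
LF_A = min(LS_E=13, LS_F=12) = 12; LS_A = 12−4 = 8
Slack_D = LS_D − ES_D = 10 − 4 = 6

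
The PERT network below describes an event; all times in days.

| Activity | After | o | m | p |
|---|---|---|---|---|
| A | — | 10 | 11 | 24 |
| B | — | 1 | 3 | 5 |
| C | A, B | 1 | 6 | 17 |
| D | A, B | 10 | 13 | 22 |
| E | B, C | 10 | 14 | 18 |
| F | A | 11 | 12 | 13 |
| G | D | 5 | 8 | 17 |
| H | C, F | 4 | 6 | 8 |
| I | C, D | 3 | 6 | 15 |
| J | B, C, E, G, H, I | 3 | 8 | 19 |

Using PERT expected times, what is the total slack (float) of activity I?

2 days

te_A = (10 + 4·11 + 24)/6 = 78/6 = 13
te_B = (1 + 4·3 + 5)/6 = 18/6 = 3
te_C = (1 + 4·6 + 17)/6 = 42/6 = 7
te_D = (10 + 4·13 + 22)/6 = 84/6 = 14
te_E = (10 + 4·14 + 18)/6 = 84/6 = 14
te_F = (11 + 4·12 + 13)/6 = 72/6 = 12
te_G = (5 + 4·8 + 17)/6 = 54/6 = 9
te_H = (4 + 4·6 + 8)/6 = 36/6 = 6
te_I = (3 + 4·6 + 15)/6 = 42/6 = 7
te_J = (3 + 4·8 + 19)/6 = 54/6 = 9

Forward pass:
ES_A = 0; EF_A = 13
ES_B = 0; EF_B = 3
ES_C = max(EF_A=13, EF_B=3) = 13; EF_C = 13+7 = 20
ES_D = max(EF_A=13, EF_B=3) = 13; EF_D = 13+14 = 27
ES_E = max(EF_B=3, EF_C=20) = 20; EF_E = 20+14 = 34
ES_F = 13; EF_F = 13+12 = 25
ES_G = 27; EF_G = 27+9 = 36
ES_H = max(EF_C=20, EF_F=25) = 25; EF_H = 25+6 = 31
ES_I = max(EF_C=20, EF_D=27) = 27; EF_I = 27+7 = 34
ES_J = max(EF_B=3, EF_C=20, EF_E=34, EF_G=36, EF_H=31, EF_I=34) = 36; EF_J = 36+9 = 45
Expected project duration μ = 45 days. Critical path: A → D → G → J.

Backward pass:
LF_J = 45; LS_J = 45−9 = 36
LF_I = LS_J = 36; LS_I = 36−7 = 29
LF_H = LS_J = 36; LS_H = 36−6 = 30
LF_G = LS_J = 36; LS_G = 36−9 = 27
LF_F = LS_H = 30; LS_F = 30−12 = 18
LF_E = LS_J = 36; LS_E = 36−14 = 22
LF_D = min(LS_G=27, LS_I=29) = 27; LS_D = 27−14 = 13
LF_C = min(LS_E=22, LS_H=30, LS_I=29, LS_J=36) = 22; LS_C = 22−7 = 15
LF_B = min(LS_C=15, LS_D=13, LS_E=22, LS_J=36) = 13; LS_B = 13−3 = 10
LF_A = min(LS_C=15, LS_D=13, LS_F=18) = 13; LS_A = 13−13 = 0
Slack_I = LS_I − ES_I = 29 − 27 = 2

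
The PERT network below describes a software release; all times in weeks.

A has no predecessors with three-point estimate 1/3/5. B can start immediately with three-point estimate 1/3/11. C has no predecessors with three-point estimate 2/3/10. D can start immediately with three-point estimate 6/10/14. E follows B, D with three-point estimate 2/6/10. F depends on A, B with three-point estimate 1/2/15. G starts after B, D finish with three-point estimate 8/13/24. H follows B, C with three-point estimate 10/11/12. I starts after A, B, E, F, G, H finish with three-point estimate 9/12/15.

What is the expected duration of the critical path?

te_A = (1 + 4·3 + 5)/6 = 18/6 = 3
te_B = (1 + 4·3 + 11)/6 = 24/6 = 4
te_C = (2 + 4·3 + 10)/6 = 24/6 = 4
te_D = (6 + 4·10 + 14)/6 = 60/6 = 10
te_E = (2 + 4·6 + 10)/6 = 36/6 = 6
te_F = (1 + 4·2 + 15)/6 = 24/6 = 4
te_G = (8 + 4·13 + 24)/6 = 84/6 = 14
te_H = (10 + 4·11 + 12)/6 = 66/6 = 11
te_I = (9 + 4·12 + 15)/6 = 72/6 = 12

Forward pass:
ES_A = 0; EF_A = 3
ES_B = 0; EF_B = 4
ES_C = 0; EF_C = 4
ES_D = 0; EF_D = 10
ES_E = max(EF_B=4, EF_D=10) = 10; EF_E = 10+6 = 16
ES_F = max(EF_A=3, EF_B=4) = 4; EF_F = 4+4 = 8
ES_G = max(EF_B=4, EF_D=10) = 10; EF_G = 10+14 = 24
ES_H = max(EF_B=4, EF_C=4) = 4; EF_H = 4+11 = 15
ES_I = max(EF_A=3, EF_B=4, EF_E=16, EF_F=8, EF_G=24, EF_H=15) = 24; EF_I = 24+12 = 36
Expected project duration μ = 36 weeks. Critical path: D → G → I.

36 weeks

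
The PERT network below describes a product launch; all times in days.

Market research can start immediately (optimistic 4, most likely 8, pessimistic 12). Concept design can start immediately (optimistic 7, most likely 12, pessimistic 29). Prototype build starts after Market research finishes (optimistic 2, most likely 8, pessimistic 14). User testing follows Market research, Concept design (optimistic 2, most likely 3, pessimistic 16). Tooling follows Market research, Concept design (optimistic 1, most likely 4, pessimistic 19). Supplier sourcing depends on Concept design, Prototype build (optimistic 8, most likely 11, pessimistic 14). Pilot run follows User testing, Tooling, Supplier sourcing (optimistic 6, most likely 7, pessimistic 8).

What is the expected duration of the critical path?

34 days

te_Market research = (4 + 4·8 + 12)/6 = 48/6 = 8
te_Concept design = (7 + 4·12 + 29)/6 = 84/6 = 14
te_Prototype build = (2 + 4·8 + 14)/6 = 48/6 = 8
te_User testing = (2 + 4·3 + 16)/6 = 30/6 = 5
te_Tooling = (1 + 4·4 + 19)/6 = 36/6 = 6
te_Supplier sourcing = (8 + 4·11 + 14)/6 = 66/6 = 11
te_Pilot run = (6 + 4·7 + 8)/6 = 42/6 = 7

Forward pass:
ES_Market research = 0; EF_Market research = 8
ES_Concept design = 0; EF_Concept design = 14
ES_Prototype build = 8; EF_Prototype build = 8+8 = 16
ES_User testing = max(EF_Market research=8, EF_Concept design=14) = 14; EF_User testing = 14+5 = 19
ES_Tooling = max(EF_Market research=8, EF_Concept design=14) = 14; EF_Tooling = 14+6 = 20
ES_Supplier sourcing = max(EF_Concept design=14, EF_Prototype build=16) = 16; EF_Supplier sourcing = 16+11 = 27
ES_Pilot run = max(EF_User testing=19, EF_Tooling=20, EF_Supplier sourcing=27) = 27; EF_Pilot run = 27+7 = 34
Expected project duration μ = 34 days. Critical path: Market research → Prototype build → Supplier sourcing → Pilot run.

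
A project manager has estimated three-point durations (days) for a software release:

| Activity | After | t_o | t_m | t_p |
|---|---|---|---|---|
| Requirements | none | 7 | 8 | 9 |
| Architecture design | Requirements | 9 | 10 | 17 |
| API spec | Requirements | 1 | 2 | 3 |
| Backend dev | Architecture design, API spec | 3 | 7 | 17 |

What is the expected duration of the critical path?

te_Requirements = (7 + 4·8 + 9)/6 = 48/6 = 8
te_Architecture design = (9 + 4·10 + 17)/6 = 66/6 = 11
te_API spec = (1 + 4·2 + 3)/6 = 12/6 = 2
te_Backend dev = (3 + 4·7 + 17)/6 = 48/6 = 8

Forward pass:
ES_Requirements = 0; EF_Requirements = 8
ES_Architecture design = 8; EF_Architecture design = 8+11 = 19
ES_API spec = 8; EF_API spec = 8+2 = 10
ES_Backend dev = max(EF_Architecture design=19, EF_API spec=10) = 19; EF_Backend dev = 19+8 = 27
Expected project duration μ = 27 days. Critical path: Requirements → Architecture design → Backend dev.

27 days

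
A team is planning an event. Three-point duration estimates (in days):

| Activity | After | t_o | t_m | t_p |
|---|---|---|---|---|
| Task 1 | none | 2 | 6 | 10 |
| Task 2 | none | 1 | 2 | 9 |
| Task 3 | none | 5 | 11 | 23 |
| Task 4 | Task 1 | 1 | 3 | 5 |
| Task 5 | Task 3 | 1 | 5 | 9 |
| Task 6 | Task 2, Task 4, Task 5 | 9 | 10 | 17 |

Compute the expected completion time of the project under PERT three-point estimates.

te_Task 1 = (2 + 4·6 + 10)/6 = 36/6 = 6
te_Task 2 = (1 + 4·2 + 9)/6 = 18/6 = 3
te_Task 3 = (5 + 4·11 + 23)/6 = 72/6 = 12
te_Task 4 = (1 + 4·3 + 5)/6 = 18/6 = 3
te_Task 5 = (1 + 4·5 + 9)/6 = 30/6 = 5
te_Task 6 = (9 + 4·10 + 17)/6 = 66/6 = 11

Forward pass:
ES_Task 1 = 0; EF_Task 1 = 6
ES_Task 2 = 0; EF_Task 2 = 3
ES_Task 3 = 0; EF_Task 3 = 12
ES_Task 4 = 6; EF_Task 4 = 6+3 = 9
ES_Task 5 = 12; EF_Task 5 = 12+5 = 17
ES_Task 6 = max(EF_Task 2=3, EF_Task 4=9, EF_Task 5=17) = 17; EF_Task 6 = 17+11 = 28
Expected project duration μ = 28 days. Critical path: Task 3 → Task 5 → Task 6.

28 days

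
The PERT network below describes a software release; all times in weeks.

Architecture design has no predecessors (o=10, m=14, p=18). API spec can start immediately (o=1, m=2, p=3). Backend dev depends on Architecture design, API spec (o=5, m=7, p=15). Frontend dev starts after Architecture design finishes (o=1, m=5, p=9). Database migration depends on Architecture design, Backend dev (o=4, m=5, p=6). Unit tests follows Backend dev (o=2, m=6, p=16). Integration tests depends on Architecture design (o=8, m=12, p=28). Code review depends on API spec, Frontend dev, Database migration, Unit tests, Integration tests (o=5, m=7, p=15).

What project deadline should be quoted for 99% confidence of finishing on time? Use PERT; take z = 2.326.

te_Architecture design = (10 + 4·14 + 18)/6 = 84/6 = 14; σ²_Architecture design = ((18−10)/6)² = 1.778
te_API spec = (1 + 4·2 + 3)/6 = 12/6 = 2; σ²_API spec = ((3−1)/6)² = 0.111
te_Backend dev = (5 + 4·7 + 15)/6 = 48/6 = 8; σ²_Backend dev = ((15−5)/6)² = 2.778
te_Frontend dev = (1 + 4·5 + 9)/6 = 30/6 = 5; σ²_Frontend dev = ((9−1)/6)² = 1.778
te_Database migration = (4 + 4·5 + 6)/6 = 30/6 = 5; σ²_Database migration = ((6−4)/6)² = 0.111
te_Unit tests = (2 + 4·6 + 16)/6 = 42/6 = 7; σ²_Unit tests = ((16−2)/6)² = 5.444
te_Integration tests = (8 + 4·12 + 28)/6 = 84/6 = 14; σ²_Integration tests = ((28−8)/6)² = 11.111
te_Code review = (5 + 4·7 + 15)/6 = 48/6 = 8; σ²_Code review = ((15−5)/6)² = 2.778

Forward pass:
ES_Architecture design = 0; EF_Architecture design = 14
ES_API spec = 0; EF_API spec = 2
ES_Backend dev = max(EF_Architecture design=14, EF_API spec=2) = 14; EF_Backend dev = 14+8 = 22
ES_Frontend dev = 14; EF_Frontend dev = 14+5 = 19
ES_Database migration = max(EF_Architecture design=14, EF_Backend dev=22) = 22; EF_Database migration = 22+5 = 27
ES_Unit tests = 22; EF_Unit tests = 22+7 = 29
ES_Integration tests = 14; EF_Integration tests = 14+14 = 28
ES_Code review = max(EF_API spec=2, EF_Frontend dev=19, EF_Database migration=27, EF_Unit tests=29, EF_Integration tests=28) = 29; EF_Code review = 29+8 = 37
Expected project duration μ = 37 weeks. Critical path: Architecture design → Backend dev → Unit tests → Code review.

Variance along critical path = 1.778 + 2.778 + 5.444 + 2.778 = 12.778; σ = 3.575 weeks.
D = μ + z·σ = 37 + 2.326·3.575 = 45.3 weeks

45.3 weeks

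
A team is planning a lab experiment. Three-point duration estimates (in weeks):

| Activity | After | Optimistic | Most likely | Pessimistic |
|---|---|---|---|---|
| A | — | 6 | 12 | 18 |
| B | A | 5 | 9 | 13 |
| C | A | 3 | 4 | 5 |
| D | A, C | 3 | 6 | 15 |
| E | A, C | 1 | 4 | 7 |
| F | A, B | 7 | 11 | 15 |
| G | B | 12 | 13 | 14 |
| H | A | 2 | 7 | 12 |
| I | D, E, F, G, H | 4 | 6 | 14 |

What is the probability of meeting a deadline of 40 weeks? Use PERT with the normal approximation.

0.367

te_A = (6 + 4·12 + 18)/6 = 72/6 = 12; σ²_A = ((18−6)/6)² = 4.000
te_B = (5 + 4·9 + 13)/6 = 54/6 = 9; σ²_B = ((13−5)/6)² = 1.778
te_C = (3 + 4·4 + 5)/6 = 24/6 = 4; σ²_C = ((5−3)/6)² = 0.111
te_D = (3 + 4·6 + 15)/6 = 42/6 = 7; σ²_D = ((15−3)/6)² = 4.000
te_E = (1 + 4·4 + 7)/6 = 24/6 = 4; σ²_E = ((7−1)/6)² = 1.000
te_F = (7 + 4·11 + 15)/6 = 66/6 = 11; σ²_F = ((15−7)/6)² = 1.778
te_G = (12 + 4·13 + 14)/6 = 78/6 = 13; σ²_G = ((14−12)/6)² = 0.111
te_H = (2 + 4·7 + 12)/6 = 42/6 = 7; σ²_H = ((12−2)/6)² = 2.778
te_I = (4 + 4·6 + 14)/6 = 42/6 = 7; σ²_I = ((14−4)/6)² = 2.778

Forward pass:
ES_A = 0; EF_A = 12
ES_B = 12; EF_B = 12+9 = 21
ES_C = 12; EF_C = 12+4 = 16
ES_D = max(EF_A=12, EF_C=16) = 16; EF_D = 16+7 = 23
ES_E = max(EF_A=12, EF_C=16) = 16; EF_E = 16+4 = 20
ES_F = max(EF_A=12, EF_B=21) = 21; EF_F = 21+11 = 32
ES_G = 21; EF_G = 21+13 = 34
ES_H = 12; EF_H = 12+7 = 19
ES_I = max(EF_D=23, EF_E=20, EF_F=32, EF_G=34, EF_H=19) = 34; EF_I = 34+7 = 41
Expected project duration μ = 41 weeks. Critical path: A → B → G → I.

Variance along critical path = 4.000 + 1.778 + 0.111 + 2.778 = 8.667; σ = √8.667 = 2.944 weeks.
Z = (40 − 41) / 2.944 = -0.340
P(T ≤ 40) = Φ(-0.340) ≈ 0.367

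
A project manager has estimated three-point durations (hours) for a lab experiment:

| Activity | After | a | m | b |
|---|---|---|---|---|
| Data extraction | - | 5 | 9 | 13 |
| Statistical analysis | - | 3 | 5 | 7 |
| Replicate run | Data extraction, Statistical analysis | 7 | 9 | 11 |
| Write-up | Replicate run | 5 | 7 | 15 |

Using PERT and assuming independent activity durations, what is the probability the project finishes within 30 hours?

0.963

te_Data extraction = (5 + 4·9 + 13)/6 = 54/6 = 9; σ²_Data extraction = ((13−5)/6)² = 1.778
te_Statistical analysis = (3 + 4·5 + 7)/6 = 30/6 = 5; σ²_Statistical analysis = ((7−3)/6)² = 0.444
te_Replicate run = (7 + 4·9 + 11)/6 = 54/6 = 9; σ²_Replicate run = ((11−7)/6)² = 0.444
te_Write-up = (5 + 4·7 + 15)/6 = 48/6 = 8; σ²_Write-up = ((15−5)/6)² = 2.778

Forward pass:
ES_Data extraction = 0; EF_Data extraction = 9
ES_Statistical analysis = 0; EF_Statistical analysis = 5
ES_Replicate run = max(EF_Data extraction=9, EF_Statistical analysis=5) = 9; EF_Replicate run = 9+9 = 18
ES_Write-up = 18; EF_Write-up = 18+8 = 26
Expected project duration μ = 26 hours. Critical path: Data extraction → Replicate run → Write-up.

Variance along critical path = 1.778 + 0.444 + 2.778 = 5.000; σ = √5.000 = 2.236 hours.
Z = (30 − 26) / 2.236 = 1.789
P(T ≤ 30) = Φ(1.789) ≈ 0.963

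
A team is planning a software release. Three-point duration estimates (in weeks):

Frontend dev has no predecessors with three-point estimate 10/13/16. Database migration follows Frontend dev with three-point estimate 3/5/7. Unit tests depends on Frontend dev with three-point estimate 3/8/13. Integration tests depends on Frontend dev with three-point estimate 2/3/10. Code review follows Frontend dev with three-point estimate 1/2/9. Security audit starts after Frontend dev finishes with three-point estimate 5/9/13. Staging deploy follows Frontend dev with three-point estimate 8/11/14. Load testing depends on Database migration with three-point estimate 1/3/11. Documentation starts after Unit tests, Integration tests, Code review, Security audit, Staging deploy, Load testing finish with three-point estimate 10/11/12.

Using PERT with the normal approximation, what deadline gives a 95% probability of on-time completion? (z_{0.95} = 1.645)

37.4 weeks

te_Frontend dev = (10 + 4·13 + 16)/6 = 78/6 = 13; σ²_Frontend dev = ((16−10)/6)² = 1.000
te_Database migration = (3 + 4·5 + 7)/6 = 30/6 = 5; σ²_Database migration = ((7−3)/6)² = 0.444
te_Unit tests = (3 + 4·8 + 13)/6 = 48/6 = 8; σ²_Unit tests = ((13−3)/6)² = 2.778
te_Integration tests = (2 + 4·3 + 10)/6 = 24/6 = 4; σ²_Integration tests = ((10−2)/6)² = 1.778
te_Code review = (1 + 4·2 + 9)/6 = 18/6 = 3; σ²_Code review = ((9−1)/6)² = 1.778
te_Security audit = (5 + 4·9 + 13)/6 = 54/6 = 9; σ²_Security audit = ((13−5)/6)² = 1.778
te_Staging deploy = (8 + 4·11 + 14)/6 = 66/6 = 11; σ²_Staging deploy = ((14−8)/6)² = 1.000
te_Load testing = (1 + 4·3 + 11)/6 = 24/6 = 4; σ²_Load testing = ((11−1)/6)² = 2.778
te_Documentation = (10 + 4·11 + 12)/6 = 66/6 = 11; σ²_Documentation = ((12−10)/6)² = 0.111

Forward pass:
ES_Frontend dev = 0; EF_Frontend dev = 13
ES_Database migration = 13; EF_Database migration = 13+5 = 18
ES_Unit tests = 13; EF_Unit tests = 13+8 = 21
ES_Integration tests = 13; EF_Integration tests = 13+4 = 17
ES_Code review = 13; EF_Code review = 13+3 = 16
ES_Security audit = 13; EF_Security audit = 13+9 = 22
ES_Staging deploy = 13; EF_Staging deploy = 13+11 = 24
ES_Load testing = 18; EF_Load testing = 18+4 = 22
ES_Documentation = max(EF_Unit tests=21, EF_Integration tests=17, EF_Code review=16, EF_Security audit=22, EF_Staging deploy=24, EF_Load testing=22) = 24; EF_Documentation = 24+11 = 35
Expected project duration μ = 35 weeks. Critical path: Frontend dev → Staging deploy → Documentation.

Variance along critical path = 1.000 + 1.000 + 0.111 = 2.111; σ = 1.453 weeks.
D = μ + z·σ = 35 + 1.645·1.453 = 37.4 weeks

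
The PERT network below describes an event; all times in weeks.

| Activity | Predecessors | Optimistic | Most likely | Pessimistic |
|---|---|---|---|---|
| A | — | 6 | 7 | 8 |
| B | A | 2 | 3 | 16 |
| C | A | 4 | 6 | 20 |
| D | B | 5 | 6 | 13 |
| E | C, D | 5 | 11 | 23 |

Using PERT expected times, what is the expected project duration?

31 weeks

te_A = (6 + 4·7 + 8)/6 = 42/6 = 7
te_B = (2 + 4·3 + 16)/6 = 30/6 = 5
te_C = (4 + 4·6 + 20)/6 = 48/6 = 8
te_D = (5 + 4·6 + 13)/6 = 42/6 = 7
te_E = (5 + 4·11 + 23)/6 = 72/6 = 12

Forward pass:
ES_A = 0; EF_A = 7
ES_B = 7; EF_B = 7+5 = 12
ES_C = 7; EF_C = 7+8 = 15
ES_D = 12; EF_D = 12+7 = 19
ES_E = max(EF_C=15, EF_D=19) = 19; EF_E = 19+12 = 31
Expected project duration μ = 31 weeks. Critical path: A → B → D → E.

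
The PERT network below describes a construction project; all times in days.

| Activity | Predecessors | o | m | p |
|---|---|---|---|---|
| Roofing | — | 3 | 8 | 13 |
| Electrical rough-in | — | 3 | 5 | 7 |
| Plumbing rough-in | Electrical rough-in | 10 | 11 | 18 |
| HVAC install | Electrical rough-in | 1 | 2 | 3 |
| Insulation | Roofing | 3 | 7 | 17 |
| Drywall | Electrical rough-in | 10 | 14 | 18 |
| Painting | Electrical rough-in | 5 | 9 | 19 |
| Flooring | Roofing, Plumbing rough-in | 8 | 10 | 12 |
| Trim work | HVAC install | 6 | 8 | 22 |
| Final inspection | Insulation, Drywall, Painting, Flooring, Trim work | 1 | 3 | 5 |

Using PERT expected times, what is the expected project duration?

te_Roofing = (3 + 4·8 + 13)/6 = 48/6 = 8
te_Electrical rough-in = (3 + 4·5 + 7)/6 = 30/6 = 5
te_Plumbing rough-in = (10 + 4·11 + 18)/6 = 72/6 = 12
te_HVAC install = (1 + 4·2 + 3)/6 = 12/6 = 2
te_Insulation = (3 + 4·7 + 17)/6 = 48/6 = 8
te_Drywall = (10 + 4·14 + 18)/6 = 84/6 = 14
te_Painting = (5 + 4·9 + 19)/6 = 60/6 = 10
te_Flooring = (8 + 4·10 + 12)/6 = 60/6 = 10
te_Trim work = (6 + 4·8 + 22)/6 = 60/6 = 10
te_Final inspection = (1 + 4·3 + 5)/6 = 18/6 = 3

Forward pass:
ES_Roofing = 0; EF_Roofing = 8
ES_Electrical rough-in = 0; EF_Electrical rough-in = 5
ES_Plumbing rough-in = 5; EF_Plumbing rough-in = 5+12 = 17
ES_HVAC install = 5; EF_HVAC install = 5+2 = 7
ES_Insulation = 8; EF_Insulation = 8+8 = 16
ES_Drywall = 5; EF_Drywall = 5+14 = 19
ES_Painting = 5; EF_Painting = 5+10 = 15
ES_Flooring = max(EF_Roofing=8, EF_Plumbing rough-in=17) = 17; EF_Flooring = 17+10 = 27
ES_Trim work = 7; EF_Trim work = 7+10 = 17
ES_Final inspection = max(EF_Insulation=16, EF_Drywall=19, EF_Painting=15, EF_Flooring=27, EF_Trim work=17) = 27; EF_Final inspection = 27+3 = 30
Expected project duration μ = 30 days. Critical path: Electrical rough-in → Plumbing rough-in → Flooring → Final inspection.

30 days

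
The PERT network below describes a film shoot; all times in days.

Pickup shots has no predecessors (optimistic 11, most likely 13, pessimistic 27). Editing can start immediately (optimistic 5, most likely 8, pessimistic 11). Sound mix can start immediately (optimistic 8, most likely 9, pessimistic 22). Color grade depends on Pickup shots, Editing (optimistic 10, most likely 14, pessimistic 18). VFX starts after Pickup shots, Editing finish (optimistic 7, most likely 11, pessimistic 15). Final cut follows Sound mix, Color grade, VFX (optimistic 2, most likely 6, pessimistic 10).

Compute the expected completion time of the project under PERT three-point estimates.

te_Pickup shots = (11 + 4·13 + 27)/6 = 90/6 = 15
te_Editing = (5 + 4·8 + 11)/6 = 48/6 = 8
te_Sound mix = (8 + 4·9 + 22)/6 = 66/6 = 11
te_Color grade = (10 + 4·14 + 18)/6 = 84/6 = 14
te_VFX = (7 + 4·11 + 15)/6 = 66/6 = 11
te_Final cut = (2 + 4·6 + 10)/6 = 36/6 = 6

Forward pass:
ES_Pickup shots = 0; EF_Pickup shots = 15
ES_Editing = 0; EF_Editing = 8
ES_Sound mix = 0; EF_Sound mix = 11
ES_Color grade = max(EF_Pickup shots=15, EF_Editing=8) = 15; EF_Color grade = 15+14 = 29
ES_VFX = max(EF_Pickup shots=15, EF_Editing=8) = 15; EF_VFX = 15+11 = 26
ES_Final cut = max(EF_Sound mix=11, EF_Color grade=29, EF_VFX=26) = 29; EF_Final cut = 29+6 = 35
Expected project duration μ = 35 days. Critical path: Pickup shots → Color grade → Final cut.

35 days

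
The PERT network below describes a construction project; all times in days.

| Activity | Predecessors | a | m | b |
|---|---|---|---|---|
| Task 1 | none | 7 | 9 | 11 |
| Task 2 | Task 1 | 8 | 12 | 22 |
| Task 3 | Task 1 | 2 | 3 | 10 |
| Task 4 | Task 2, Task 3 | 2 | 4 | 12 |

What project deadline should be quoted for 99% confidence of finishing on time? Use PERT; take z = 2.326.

33.8 days

te_Task 1 = (7 + 4·9 + 11)/6 = 54/6 = 9; σ²_Task 1 = ((11−7)/6)² = 0.444
te_Task 2 = (8 + 4·12 + 22)/6 = 78/6 = 13; σ²_Task 2 = ((22−8)/6)² = 5.444
te_Task 3 = (2 + 4·3 + 10)/6 = 24/6 = 4; σ²_Task 3 = ((10−2)/6)² = 1.778
te_Task 4 = (2 + 4·4 + 12)/6 = 30/6 = 5; σ²_Task 4 = ((12−2)/6)² = 2.778

Forward pass:
ES_Task 1 = 0; EF_Task 1 = 9
ES_Task 2 = 9; EF_Task 2 = 9+13 = 22
ES_Task 3 = 9; EF_Task 3 = 9+4 = 13
ES_Task 4 = max(EF_Task 2=22, EF_Task 3=13) = 22; EF_Task 4 = 22+5 = 27
Expected project duration μ = 27 days. Critical path: Task 1 → Task 2 → Task 4.

Variance along critical path = 0.444 + 5.444 + 2.778 = 8.667; σ = 2.944 days.
D = μ + z·σ = 27 + 2.326·2.944 = 33.8 days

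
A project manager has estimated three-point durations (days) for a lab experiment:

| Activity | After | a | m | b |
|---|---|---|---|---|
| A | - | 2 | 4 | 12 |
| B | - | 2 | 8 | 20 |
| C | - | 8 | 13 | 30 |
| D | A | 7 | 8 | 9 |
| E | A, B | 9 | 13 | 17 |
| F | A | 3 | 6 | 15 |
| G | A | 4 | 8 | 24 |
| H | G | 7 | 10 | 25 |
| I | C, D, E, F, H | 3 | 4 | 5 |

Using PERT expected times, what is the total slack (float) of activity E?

5 days

te_A = (2 + 4·4 + 12)/6 = 30/6 = 5
te_B = (2 + 4·8 + 20)/6 = 54/6 = 9
te_C = (8 + 4·13 + 30)/6 = 90/6 = 15
te_D = (7 + 4·8 + 9)/6 = 48/6 = 8
te_E = (9 + 4·13 + 17)/6 = 78/6 = 13
te_F = (3 + 4·6 + 15)/6 = 42/6 = 7
te_G = (4 + 4·8 + 24)/6 = 60/6 = 10
te_H = (7 + 4·10 + 25)/6 = 72/6 = 12
te_I = (3 + 4·4 + 5)/6 = 24/6 = 4

Forward pass:
ES_A = 0; EF_A = 5
ES_B = 0; EF_B = 9
ES_C = 0; EF_C = 15
ES_D = 5; EF_D = 5+8 = 13
ES_E = max(EF_A=5, EF_B=9) = 9; EF_E = 9+13 = 22
ES_F = 5; EF_F = 5+7 = 12
ES_G = 5; EF_G = 5+10 = 15
ES_H = 15; EF_H = 15+12 = 27
ES_I = max(EF_C=15, EF_D=13, EF_E=22, EF_F=12, EF_H=27) = 27; EF_I = 27+4 = 31
Expected project duration μ = 31 days. Critical path: A → G → H → I.

Backward pass:
LF_I = 31; LS_I = 31−4 = 27
LF_H = LS_I = 27; LS_H = 27−12 = 15
LF_G = LS_H = 15; LS_G = 15−10 = 5
LF_F = LS_I = 27; LS_F = 27−7 = 20
LF_E = LS_I = 27; LS_E = 27−13 = 14
LF_D = LS_I = 27; LS_D = 27−8 = 19
LF_C = LS_I = 27; LS_C = 27−15 = 12
LF_B = LS_E = 14; LS_B = 14−9 = 5
LF_A = min(LS_D=19, LS_E=14, LS_F=20, LS_G=5) = 5; LS_A = 5−5 = 0
Slack_E = LS_E − ES_E = 14 − 9 = 5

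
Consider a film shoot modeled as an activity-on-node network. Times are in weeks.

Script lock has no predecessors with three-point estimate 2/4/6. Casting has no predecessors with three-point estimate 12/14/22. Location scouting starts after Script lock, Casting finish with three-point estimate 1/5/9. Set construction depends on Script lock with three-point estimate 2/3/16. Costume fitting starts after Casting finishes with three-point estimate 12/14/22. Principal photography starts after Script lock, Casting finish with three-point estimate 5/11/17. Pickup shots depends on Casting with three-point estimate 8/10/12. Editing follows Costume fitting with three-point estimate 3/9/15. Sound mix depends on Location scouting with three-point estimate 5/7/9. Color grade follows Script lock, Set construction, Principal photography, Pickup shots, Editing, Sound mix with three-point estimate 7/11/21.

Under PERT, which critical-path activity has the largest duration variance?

te_Script lock = (2 + 4·4 + 6)/6 = 24/6 = 4; σ²_Script lock = ((6−2)/6)² = 0.444
te_Casting = (12 + 4·14 + 22)/6 = 90/6 = 15; σ²_Casting = ((22−12)/6)² = 2.778
te_Location scouting = (1 + 4·5 + 9)/6 = 30/6 = 5; σ²_Location scouting = ((9−1)/6)² = 1.778
te_Set construction = (2 + 4·3 + 16)/6 = 30/6 = 5; σ²_Set construction = ((16−2)/6)² = 5.444
te_Costume fitting = (12 + 4·14 + 22)/6 = 90/6 = 15; σ²_Costume fitting = ((22−12)/6)² = 2.778
te_Principal photography = (5 + 4·11 + 17)/6 = 66/6 = 11; σ²_Principal photography = ((17−5)/6)² = 4.000
te_Pickup shots = (8 + 4·10 + 12)/6 = 60/6 = 10; σ²_Pickup shots = ((12−8)/6)² = 0.444
te_Editing = (3 + 4·9 + 15)/6 = 54/6 = 9; σ²_Editing = ((15−3)/6)² = 4.000
te_Sound mix = (5 + 4·7 + 9)/6 = 42/6 = 7; σ²_Sound mix = ((9−5)/6)² = 0.444
te_Color grade = (7 + 4·11 + 21)/6 = 72/6 = 12; σ²_Color grade = ((21−7)/6)² = 5.444

Forward pass:
ES_Script lock = 0; EF_Script lock = 4
ES_Casting = 0; EF_Casting = 15
ES_Location scouting = max(EF_Script lock=4, EF_Casting=15) = 15; EF_Location scouting = 15+5 = 20
ES_Set construction = 4; EF_Set construction = 4+5 = 9
ES_Costume fitting = 15; EF_Costume fitting = 15+15 = 30
ES_Principal photography = max(EF_Script lock=4, EF_Casting=15) = 15; EF_Principal photography = 15+11 = 26
ES_Pickup shots = 15; EF_Pickup shots = 15+10 = 25
ES_Editing = 30; EF_Editing = 30+9 = 39
ES_Sound mix = 20; EF_Sound mix = 20+7 = 27
ES_Color grade = max(EF_Script lock=4, EF_Set construction=9, EF_Principal photography=26, EF_Pickup shots=25, EF_Editing=39, EF_Sound mix=27) = 39; EF_Color grade = 39+12 = 51
Expected project duration μ = 51 weeks. Critical path: Casting → Costume fitting → Editing → Color grade.

Variances on critical path: σ²_Casting=2.778, σ²_Costume fitting=2.778, σ²_Editing=4.000, σ²_Color grade=5.444.
Largest is σ²_Color grade = 5.444.

Color grade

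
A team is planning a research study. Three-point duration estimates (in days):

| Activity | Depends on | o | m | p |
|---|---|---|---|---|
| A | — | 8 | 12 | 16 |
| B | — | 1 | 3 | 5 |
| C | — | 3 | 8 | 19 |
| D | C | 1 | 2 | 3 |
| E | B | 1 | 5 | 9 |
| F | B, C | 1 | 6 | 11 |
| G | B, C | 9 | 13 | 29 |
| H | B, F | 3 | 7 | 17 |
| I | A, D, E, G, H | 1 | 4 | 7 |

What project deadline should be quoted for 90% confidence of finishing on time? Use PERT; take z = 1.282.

33.6 days

te_A = (8 + 4·12 + 16)/6 = 72/6 = 12; σ²_A = ((16−8)/6)² = 1.778
te_B = (1 + 4·3 + 5)/6 = 18/6 = 3; σ²_B = ((5−1)/6)² = 0.444
te_C = (3 + 4·8 + 19)/6 = 54/6 = 9; σ²_C = ((19−3)/6)² = 7.111
te_D = (1 + 4·2 + 3)/6 = 12/6 = 2; σ²_D = ((3−1)/6)² = 0.111
te_E = (1 + 4·5 + 9)/6 = 30/6 = 5; σ²_E = ((9−1)/6)² = 1.778
te_F = (1 + 4·6 + 11)/6 = 36/6 = 6; σ²_F = ((11−1)/6)² = 2.778
te_G = (9 + 4·13 + 29)/6 = 90/6 = 15; σ²_G = ((29−9)/6)² = 11.111
te_H = (3 + 4·7 + 17)/6 = 48/6 = 8; σ²_H = ((17−3)/6)² = 5.444
te_I = (1 + 4·4 + 7)/6 = 24/6 = 4; σ²_I = ((7−1)/6)² = 1.000

Forward pass:
ES_A = 0; EF_A = 12
ES_B = 0; EF_B = 3
ES_C = 0; EF_C = 9
ES_D = 9; EF_D = 9+2 = 11
ES_E = 3; EF_E = 3+5 = 8
ES_F = max(EF_B=3, EF_C=9) = 9; EF_F = 9+6 = 15
ES_G = max(EF_B=3, EF_C=9) = 9; EF_G = 9+15 = 24
ES_H = max(EF_B=3, EF_F=15) = 15; EF_H = 15+8 = 23
ES_I = max(EF_A=12, EF_D=11, EF_E=8, EF_G=24, EF_H=23) = 24; EF_I = 24+4 = 28
Expected project duration μ = 28 days. Critical path: C → G → I.

Variance along critical path = 7.111 + 11.111 + 1.000 = 19.222; σ = 4.384 days.
D = μ + z·σ = 28 + 1.282·4.384 = 33.6 days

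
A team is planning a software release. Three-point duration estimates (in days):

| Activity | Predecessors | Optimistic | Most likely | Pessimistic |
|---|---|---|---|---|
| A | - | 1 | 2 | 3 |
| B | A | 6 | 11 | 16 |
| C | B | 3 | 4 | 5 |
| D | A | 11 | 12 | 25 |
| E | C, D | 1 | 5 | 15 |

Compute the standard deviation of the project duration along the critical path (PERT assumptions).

2.91 days

te_A = (1 + 4·2 + 3)/6 = 12/6 = 2; σ²_A = ((3−1)/6)² = 0.111
te_B = (6 + 4·11 + 16)/6 = 66/6 = 11; σ²_B = ((16−6)/6)² = 2.778
te_C = (3 + 4·4 + 5)/6 = 24/6 = 4; σ²_C = ((5−3)/6)² = 0.111
te_D = (11 + 4·12 + 25)/6 = 84/6 = 14; σ²_D = ((25−11)/6)² = 5.444
te_E = (1 + 4·5 + 15)/6 = 36/6 = 6; σ²_E = ((15−1)/6)² = 5.444

Forward pass:
ES_A = 0; EF_A = 2
ES_B = 2; EF_B = 2+11 = 13
ES_C = 13; EF_C = 13+4 = 17
ES_D = 2; EF_D = 2+14 = 16
ES_E = max(EF_C=17, EF_D=16) = 17; EF_E = 17+6 = 23
Expected project duration μ = 23 days. Critical path: A → B → C → E.

Variance along critical path = 0.111 + 2.778 + 0.111 + 5.444 = 8.444
σ = √8.444 = 2.906 days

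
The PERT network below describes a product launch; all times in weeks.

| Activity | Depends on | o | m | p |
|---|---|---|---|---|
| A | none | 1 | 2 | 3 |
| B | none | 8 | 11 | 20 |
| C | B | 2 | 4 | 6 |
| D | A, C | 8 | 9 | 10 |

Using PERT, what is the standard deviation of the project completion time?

te_A = (1 + 4·2 + 3)/6 = 12/6 = 2; σ²_A = ((3−1)/6)² = 0.111
te_B = (8 + 4·11 + 20)/6 = 72/6 = 12; σ²_B = ((20−8)/6)² = 4.000
te_C = (2 + 4·4 + 6)/6 = 24/6 = 4; σ²_C = ((6−2)/6)² = 0.444
te_D = (8 + 4·9 + 10)/6 = 54/6 = 9; σ²_D = ((10−8)/6)² = 0.111

Forward pass:
ES_A = 0; EF_A = 2
ES_B = 0; EF_B = 12
ES_C = 12; EF_C = 12+4 = 16
ES_D = max(EF_A=2, EF_C=16) = 16; EF_D = 16+9 = 25
Expected project duration μ = 25 weeks. Critical path: B → C → D.

Variance along critical path = 4.000 + 0.444 + 0.111 = 4.556
σ = √4.556 = 2.134 weeks

2.13 weeks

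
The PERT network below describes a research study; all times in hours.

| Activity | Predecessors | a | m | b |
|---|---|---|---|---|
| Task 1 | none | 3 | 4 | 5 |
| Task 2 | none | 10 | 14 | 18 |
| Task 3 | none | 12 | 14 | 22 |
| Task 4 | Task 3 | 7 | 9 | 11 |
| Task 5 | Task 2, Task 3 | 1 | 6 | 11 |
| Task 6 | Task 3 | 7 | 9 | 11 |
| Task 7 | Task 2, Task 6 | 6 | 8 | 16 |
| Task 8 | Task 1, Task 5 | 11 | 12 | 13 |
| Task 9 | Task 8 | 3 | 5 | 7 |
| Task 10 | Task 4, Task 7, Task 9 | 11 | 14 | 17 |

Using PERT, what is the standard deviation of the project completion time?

te_Task 1 = (3 + 4·4 + 5)/6 = 24/6 = 4; σ²_Task 1 = ((5−3)/6)² = 0.111
te_Task 2 = (10 + 4·14 + 18)/6 = 84/6 = 14; σ²_Task 2 = ((18−10)/6)² = 1.778
te_Task 3 = (12 + 4·14 + 22)/6 = 90/6 = 15; σ²_Task 3 = ((22−12)/6)² = 2.778
te_Task 4 = (7 + 4·9 + 11)/6 = 54/6 = 9; σ²_Task 4 = ((11−7)/6)² = 0.444
te_Task 5 = (1 + 4·6 + 11)/6 = 36/6 = 6; σ²_Task 5 = ((11−1)/6)² = 2.778
te_Task 6 = (7 + 4·9 + 11)/6 = 54/6 = 9; σ²_Task 6 = ((11−7)/6)² = 0.444
te_Task 7 = (6 + 4·8 + 16)/6 = 54/6 = 9; σ²_Task 7 = ((16−6)/6)² = 2.778
te_Task 8 = (11 + 4·12 + 13)/6 = 72/6 = 12; σ²_Task 8 = ((13−11)/6)² = 0.111
te_Task 9 = (3 + 4·5 + 7)/6 = 30/6 = 5; σ²_Task 9 = ((7−3)/6)² = 0.444
te_Task 10 = (11 + 4·14 + 17)/6 = 84/6 = 14; σ²_Task 10 = ((17−11)/6)² = 1.000

Forward pass:
ES_Task 1 = 0; EF_Task 1 = 4
ES_Task 2 = 0; EF_Task 2 = 14
ES_Task 3 = 0; EF_Task 3 = 15
ES_Task 4 = 15; EF_Task 4 = 15+9 = 24
ES_Task 5 = max(EF_Task 2=14, EF_Task 3=15) = 15; EF_Task 5 = 15+6 = 21
ES_Task 6 = 15; EF_Task 6 = 15+9 = 24
ES_Task 7 = max(EF_Task 2=14, EF_Task 6=24) = 24; EF_Task 7 = 24+9 = 33
ES_Task 8 = max(EF_Task 1=4, EF_Task 5=21) = 21; EF_Task 8 = 21+12 = 33
ES_Task 9 = 33; EF_Task 9 = 33+5 = 38
ES_Task 10 = max(EF_Task 4=24, EF_Task 7=33, EF_Task 9=38) = 38; EF_Task 10 = 38+14 = 52
Expected project duration μ = 52 hours. Critical path: Task 3 → Task 5 → Task 8 → Task 9 → Task 10.

Variance along critical path = 2.778 + 2.778 + 0.111 + 0.444 + 1.000 = 7.111
σ = √7.111 = 2.667 hours

2.67 hours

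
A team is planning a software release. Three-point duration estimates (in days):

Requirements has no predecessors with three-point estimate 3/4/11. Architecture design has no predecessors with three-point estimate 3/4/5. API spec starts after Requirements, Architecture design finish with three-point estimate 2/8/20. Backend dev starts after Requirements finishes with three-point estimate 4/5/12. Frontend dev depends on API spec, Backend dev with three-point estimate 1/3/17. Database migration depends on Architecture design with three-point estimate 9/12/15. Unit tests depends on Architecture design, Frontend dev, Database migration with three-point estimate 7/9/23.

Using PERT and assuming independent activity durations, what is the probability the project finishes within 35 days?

0.841

te_Requirements = (3 + 4·4 + 11)/6 = 30/6 = 5; σ²_Requirements = ((11−3)/6)² = 1.778
te_Architecture design = (3 + 4·4 + 5)/6 = 24/6 = 4; σ²_Architecture design = ((5−3)/6)² = 0.111
te_API spec = (2 + 4·8 + 20)/6 = 54/6 = 9; σ²_API spec = ((20−2)/6)² = 9.000
te_Backend dev = (4 + 4·5 + 12)/6 = 36/6 = 6; σ²_Backend dev = ((12−4)/6)² = 1.778
te_Frontend dev = (1 + 4·3 + 17)/6 = 30/6 = 5; σ²_Frontend dev = ((17−1)/6)² = 7.111
te_Database migration = (9 + 4·12 + 15)/6 = 72/6 = 12; σ²_Database migration = ((15−9)/6)² = 1.000
te_Unit tests = (7 + 4·9 + 23)/6 = 66/6 = 11; σ²_Unit tests = ((23−7)/6)² = 7.111

Forward pass:
ES_Requirements = 0; EF_Requirements = 5
ES_Architecture design = 0; EF_Architecture design = 4
ES_API spec = max(EF_Requirements=5, EF_Architecture design=4) = 5; EF_API spec = 5+9 = 14
ES_Backend dev = 5; EF_Backend dev = 5+6 = 11
ES_Frontend dev = max(EF_API spec=14, EF_Backend dev=11) = 14; EF_Frontend dev = 14+5 = 19
ES_Database migration = 4; EF_Database migration = 4+12 = 16
ES_Unit tests = max(EF_Architecture design=4, EF_Frontend dev=19, EF_Database migration=16) = 19; EF_Unit tests = 19+11 = 30
Expected project duration μ = 30 days. Critical path: Requirements → API spec → Frontend dev → Unit tests.

Variance along critical path = 1.778 + 9.000 + 7.111 + 7.111 = 25.000; σ = √25.000 = 5.000 days.
Z = (35 − 30) / 5.000 = 1.000
P(T ≤ 35) = Φ(1.000) ≈ 0.841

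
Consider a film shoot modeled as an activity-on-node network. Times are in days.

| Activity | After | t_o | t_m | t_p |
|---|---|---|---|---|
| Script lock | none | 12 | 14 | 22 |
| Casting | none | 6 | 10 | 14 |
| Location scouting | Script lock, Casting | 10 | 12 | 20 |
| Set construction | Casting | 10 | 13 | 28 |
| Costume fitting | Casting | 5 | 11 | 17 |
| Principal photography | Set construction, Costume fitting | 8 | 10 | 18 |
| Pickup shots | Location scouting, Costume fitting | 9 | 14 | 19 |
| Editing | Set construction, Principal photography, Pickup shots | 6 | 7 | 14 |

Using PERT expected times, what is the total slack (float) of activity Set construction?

6 days

te_Script lock = (12 + 4·14 + 22)/6 = 90/6 = 15
te_Casting = (6 + 4·10 + 14)/6 = 60/6 = 10
te_Location scouting = (10 + 4·12 + 20)/6 = 78/6 = 13
te_Set construction = (10 + 4·13 + 28)/6 = 90/6 = 15
te_Costume fitting = (5 + 4·11 + 17)/6 = 66/6 = 11
te_Principal photography = (8 + 4·10 + 18)/6 = 66/6 = 11
te_Pickup shots = (9 + 4·14 + 19)/6 = 84/6 = 14
te_Editing = (6 + 4·7 + 14)/6 = 48/6 = 8

Forward pass:
ES_Script lock = 0; EF_Script lock = 15
ES_Casting = 0; EF_Casting = 10
ES_Location scouting = max(EF_Script lock=15, EF_Casting=10) = 15; EF_Location scouting = 15+13 = 28
ES_Set construction = 10; EF_Set construction = 10+15 = 25
ES_Costume fitting = 10; EF_Costume fitting = 10+11 = 21
ES_Principal photography = max(EF_Set construction=25, EF_Costume fitting=21) = 25; EF_Principal photography = 25+11 = 36
ES_Pickup shots = max(EF_Location scouting=28, EF_Costume fitting=21) = 28; EF_Pickup shots = 28+14 = 42
ES_Editing = max(EF_Set construction=25, EF_Principal photography=36, EF_Pickup shots=42) = 42; EF_Editing = 42+8 = 50
Expected project duration μ = 50 days. Critical path: Script lock → Location scouting → Pickup shots → Editing.

Backward pass:
LF_Editing = 50; LS_Editing = 50−8 = 42
LF_Pickup shots = LS_Editing = 42; LS_Pickup shots = 42−14 = 28
LF_Principal photography = LS_Editing = 42; LS_Principal photography = 42−11 = 31
LF_Costume fitting = min(LS_Principal photography=31, LS_Pickup shots=28) = 28; LS_Costume fitting = 28−11 = 17
LF_Set construction = min(LS_Principal photography=31, LS_Editing=42) = 31; LS_Set construction = 31−15 = 16
LF_Location scouting = LS_Pickup shots = 28; LS_Location scouting = 28−13 = 15
LF_Casting = min(LS_Location scouting=15, LS_Set construction=16, LS_Costume fitting=17) = 15; LS_Casting = 15−10 = 5
LF_Script lock = LS_Location scouting = 15; LS_Script lock = 15−15 = 0
Slack_Set construction = LS_Set construction − ES_Set construction = 16 − 10 = 6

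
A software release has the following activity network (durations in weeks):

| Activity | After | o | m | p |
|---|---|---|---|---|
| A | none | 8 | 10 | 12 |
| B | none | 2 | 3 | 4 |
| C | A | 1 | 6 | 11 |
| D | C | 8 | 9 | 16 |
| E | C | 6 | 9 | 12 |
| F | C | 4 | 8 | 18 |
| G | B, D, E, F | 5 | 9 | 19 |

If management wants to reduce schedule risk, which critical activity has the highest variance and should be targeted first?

G

te_A = (8 + 4·10 + 12)/6 = 60/6 = 10; σ²_A = ((12−8)/6)² = 0.444
te_B = (2 + 4·3 + 4)/6 = 18/6 = 3; σ²_B = ((4−2)/6)² = 0.111
te_C = (1 + 4·6 + 11)/6 = 36/6 = 6; σ²_C = ((11−1)/6)² = 2.778
te_D = (8 + 4·9 + 16)/6 = 60/6 = 10; σ²_D = ((16−8)/6)² = 1.778
te_E = (6 + 4·9 + 12)/6 = 54/6 = 9; σ²_E = ((12−6)/6)² = 1.000
te_F = (4 + 4·8 + 18)/6 = 54/6 = 9; σ²_F = ((18−4)/6)² = 5.444
te_G = (5 + 4·9 + 19)/6 = 60/6 = 10; σ²_G = ((19−5)/6)² = 5.444

Forward pass:
ES_A = 0; EF_A = 10
ES_B = 0; EF_B = 3
ES_C = 10; EF_C = 10+6 = 16
ES_D = 16; EF_D = 16+10 = 26
ES_E = 16; EF_E = 16+9 = 25
ES_F = 16; EF_F = 16+9 = 25
ES_G = max(EF_B=3, EF_D=26, EF_E=25, EF_F=25) = 26; EF_G = 26+10 = 36
Expected project duration μ = 36 weeks. Critical path: A → C → D → G.

Variances on critical path: σ²_A=0.444, σ²_C=2.778, σ²_D=1.778, σ²_G=5.444.
Largest is σ²_G = 5.444.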